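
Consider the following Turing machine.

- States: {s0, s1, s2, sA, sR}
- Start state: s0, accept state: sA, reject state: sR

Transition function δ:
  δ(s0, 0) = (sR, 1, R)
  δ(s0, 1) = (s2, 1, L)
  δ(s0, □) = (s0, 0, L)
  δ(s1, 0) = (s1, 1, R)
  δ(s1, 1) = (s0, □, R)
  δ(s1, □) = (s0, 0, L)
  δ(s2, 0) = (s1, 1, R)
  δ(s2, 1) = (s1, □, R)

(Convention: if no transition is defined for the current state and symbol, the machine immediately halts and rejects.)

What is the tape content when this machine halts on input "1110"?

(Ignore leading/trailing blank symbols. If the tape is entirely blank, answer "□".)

Execution trace:
Initial: [s0]1110
Step 1: δ(s0, 1) = (s2, 1, L) → [s2]□1110

No transition is defined for δ(s2, □). By convention the machine halts and rejects.

Final tape (ignoring leading/trailing blanks): 1110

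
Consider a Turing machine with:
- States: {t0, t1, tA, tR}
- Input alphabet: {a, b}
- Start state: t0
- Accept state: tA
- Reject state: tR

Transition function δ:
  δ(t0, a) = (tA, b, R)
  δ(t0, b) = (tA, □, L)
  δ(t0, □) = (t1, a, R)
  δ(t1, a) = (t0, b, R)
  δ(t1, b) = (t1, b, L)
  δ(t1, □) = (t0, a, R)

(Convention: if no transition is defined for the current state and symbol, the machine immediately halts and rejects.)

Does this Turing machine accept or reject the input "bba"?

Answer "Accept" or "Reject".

Execution trace:
Initial: [t0]bba
Step 1: δ(t0, b) = (tA, □, L) → [tA]□□ba

The machine reaches the accept state tA and halts.

Answer: Accept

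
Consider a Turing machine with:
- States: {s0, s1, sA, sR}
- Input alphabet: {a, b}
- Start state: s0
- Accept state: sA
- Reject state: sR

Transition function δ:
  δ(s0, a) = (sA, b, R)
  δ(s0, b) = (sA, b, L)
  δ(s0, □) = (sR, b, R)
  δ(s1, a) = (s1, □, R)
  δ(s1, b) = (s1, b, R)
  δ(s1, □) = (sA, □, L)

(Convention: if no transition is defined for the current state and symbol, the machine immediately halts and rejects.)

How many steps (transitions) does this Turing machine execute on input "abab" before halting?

Execution trace:
Initial: [s0]abab
Step 1: δ(s0, a) = (sA, b, R) → b[sA]bab

The machine reaches the accept state sA and halts.

The machine executed 1 step before halting.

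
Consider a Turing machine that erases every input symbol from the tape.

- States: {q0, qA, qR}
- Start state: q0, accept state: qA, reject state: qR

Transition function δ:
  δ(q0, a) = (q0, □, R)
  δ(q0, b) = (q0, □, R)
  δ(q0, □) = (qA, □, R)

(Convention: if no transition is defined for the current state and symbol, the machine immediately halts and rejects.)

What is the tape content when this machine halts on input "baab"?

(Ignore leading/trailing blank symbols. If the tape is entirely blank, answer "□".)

Execution trace:
Initial: [q0]baab
Step 1: δ(q0, b) = (q0, □, R) → □[q0]aab
Step 2: δ(q0, a) = (q0, □, R) → □□[q0]ab
Step 3: δ(q0, a) = (q0, □, R) → □□□[q0]b
Step 4: δ(q0, b) = (q0, □, R) → □□□□[q0]□
Step 5: δ(q0, □) = (qA, □, R) → □□□□□[qA]□

The machine reaches the accept state qA and halts.

Final tape (ignoring leading/trailing blanks): □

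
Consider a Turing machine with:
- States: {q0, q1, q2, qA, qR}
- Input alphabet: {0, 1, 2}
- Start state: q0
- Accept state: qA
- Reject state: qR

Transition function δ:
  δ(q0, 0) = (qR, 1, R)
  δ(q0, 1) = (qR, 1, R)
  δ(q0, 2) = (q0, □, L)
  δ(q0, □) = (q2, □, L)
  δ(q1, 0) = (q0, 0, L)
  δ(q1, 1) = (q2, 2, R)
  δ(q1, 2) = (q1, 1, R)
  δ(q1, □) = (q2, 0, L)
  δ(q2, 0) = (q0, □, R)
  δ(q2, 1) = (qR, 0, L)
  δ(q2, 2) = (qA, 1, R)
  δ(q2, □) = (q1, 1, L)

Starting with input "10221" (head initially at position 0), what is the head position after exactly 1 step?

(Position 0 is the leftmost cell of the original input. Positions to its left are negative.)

Execution trace (head position shown):
Step 0: [q0]10221  (head at position 0)
Step 1: move right → 1[qR]0221  (head at position 1)

After 1 step, the head is at position 1.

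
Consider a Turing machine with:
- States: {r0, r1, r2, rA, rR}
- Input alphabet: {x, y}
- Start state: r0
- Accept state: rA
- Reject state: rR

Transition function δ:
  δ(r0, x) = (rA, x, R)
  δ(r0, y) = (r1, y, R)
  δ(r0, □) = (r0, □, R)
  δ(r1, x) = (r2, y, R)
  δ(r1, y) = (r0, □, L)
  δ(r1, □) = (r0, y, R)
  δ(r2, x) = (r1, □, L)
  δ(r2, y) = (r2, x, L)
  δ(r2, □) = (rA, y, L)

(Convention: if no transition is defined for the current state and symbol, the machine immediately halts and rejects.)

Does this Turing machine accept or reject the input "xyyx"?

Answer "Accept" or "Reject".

Execution trace:
Initial: [r0]xyyx
Step 1: δ(r0, x) = (rA, x, R) → x[rA]yyx

The machine reaches the accept state rA and halts.

Answer: Accept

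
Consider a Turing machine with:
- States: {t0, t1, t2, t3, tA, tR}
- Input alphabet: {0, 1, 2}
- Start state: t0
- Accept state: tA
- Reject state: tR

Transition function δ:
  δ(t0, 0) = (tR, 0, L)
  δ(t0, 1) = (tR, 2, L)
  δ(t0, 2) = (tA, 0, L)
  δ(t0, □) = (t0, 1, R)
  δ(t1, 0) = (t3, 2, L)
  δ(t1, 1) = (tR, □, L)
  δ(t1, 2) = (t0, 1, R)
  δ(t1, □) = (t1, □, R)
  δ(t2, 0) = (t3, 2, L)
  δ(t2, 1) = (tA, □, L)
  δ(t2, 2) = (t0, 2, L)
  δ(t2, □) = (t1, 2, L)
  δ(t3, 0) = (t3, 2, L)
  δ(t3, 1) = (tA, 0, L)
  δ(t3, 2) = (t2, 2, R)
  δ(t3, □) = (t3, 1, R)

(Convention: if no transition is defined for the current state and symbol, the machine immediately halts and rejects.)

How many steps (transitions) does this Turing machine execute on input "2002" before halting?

Execution trace:
Initial: [t0]2002
Step 1: δ(t0, 2) = (tA, 0, L) → [tA]□0002

The machine reaches the accept state tA and halts.

The machine executed 1 step before halting.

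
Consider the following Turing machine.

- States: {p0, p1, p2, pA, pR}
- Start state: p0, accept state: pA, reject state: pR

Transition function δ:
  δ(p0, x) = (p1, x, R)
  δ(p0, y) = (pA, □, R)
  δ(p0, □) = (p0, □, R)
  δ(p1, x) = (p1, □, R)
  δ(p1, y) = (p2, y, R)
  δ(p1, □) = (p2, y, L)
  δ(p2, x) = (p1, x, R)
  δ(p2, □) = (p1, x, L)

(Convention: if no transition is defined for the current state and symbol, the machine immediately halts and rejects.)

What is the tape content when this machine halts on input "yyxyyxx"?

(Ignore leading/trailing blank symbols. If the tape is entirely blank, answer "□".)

Execution trace:
Initial: [p0]yyxyyxx
Step 1: δ(p0, y) = (pA, □, R) → □[pA]yxyyxx

The machine reaches the accept state pA and halts.

Final tape (ignoring leading/trailing blanks): yxyyxx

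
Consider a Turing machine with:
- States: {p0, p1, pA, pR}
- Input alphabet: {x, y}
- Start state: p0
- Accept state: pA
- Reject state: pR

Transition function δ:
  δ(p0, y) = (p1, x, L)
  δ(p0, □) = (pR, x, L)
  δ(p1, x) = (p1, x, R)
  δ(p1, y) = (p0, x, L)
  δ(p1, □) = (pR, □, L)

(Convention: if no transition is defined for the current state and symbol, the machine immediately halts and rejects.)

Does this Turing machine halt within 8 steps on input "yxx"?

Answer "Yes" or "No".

Execution trace:
Initial: [p0]yxx
Step 1: δ(p0, y) = (p1, x, L) → [p1]□xxx
Step 2: δ(p1, □) = (pR, □, L) → [pR]□□xxx

The machine reaches the reject state pR and halts.
The machine halted after 2 steps (within the 8-step bound).

Answer: Yes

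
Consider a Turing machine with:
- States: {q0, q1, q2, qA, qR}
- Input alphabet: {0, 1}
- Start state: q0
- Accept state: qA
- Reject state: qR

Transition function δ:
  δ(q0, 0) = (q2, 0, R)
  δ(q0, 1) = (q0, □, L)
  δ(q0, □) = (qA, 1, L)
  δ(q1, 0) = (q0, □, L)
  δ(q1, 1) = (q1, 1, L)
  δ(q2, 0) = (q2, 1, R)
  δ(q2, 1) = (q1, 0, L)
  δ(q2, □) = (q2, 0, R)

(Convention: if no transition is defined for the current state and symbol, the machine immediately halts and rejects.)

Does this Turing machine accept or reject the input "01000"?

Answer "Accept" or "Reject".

Execution trace:
Initial: [q0]01000
Step 1: δ(q0, 0) = (q2, 0, R) → 0[q2]1000
Step 2: δ(q2, 1) = (q1, 0, L) → [q1]00000
Step 3: δ(q1, 0) = (q0, □, L) → [q0]□□0000
Step 4: δ(q0, □) = (qA, 1, L) → [qA]□1□0000

The machine reaches the accept state qA and halts.

Answer: Accept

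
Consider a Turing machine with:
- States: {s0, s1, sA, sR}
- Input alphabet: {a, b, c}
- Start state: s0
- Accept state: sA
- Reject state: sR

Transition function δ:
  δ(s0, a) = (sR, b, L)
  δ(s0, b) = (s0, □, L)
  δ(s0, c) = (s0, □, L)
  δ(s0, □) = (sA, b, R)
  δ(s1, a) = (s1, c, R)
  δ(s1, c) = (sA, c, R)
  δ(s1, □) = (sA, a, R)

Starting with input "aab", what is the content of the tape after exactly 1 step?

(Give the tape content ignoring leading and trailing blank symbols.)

Execution trace:
Initial: [s0]aab
Step 1: δ(s0, a) = (sR, b, L) → [sR]□bab

The machine reaches the reject state sR and halts.

After 1 step, the tape (ignoring leading/trailing blanks) is: bab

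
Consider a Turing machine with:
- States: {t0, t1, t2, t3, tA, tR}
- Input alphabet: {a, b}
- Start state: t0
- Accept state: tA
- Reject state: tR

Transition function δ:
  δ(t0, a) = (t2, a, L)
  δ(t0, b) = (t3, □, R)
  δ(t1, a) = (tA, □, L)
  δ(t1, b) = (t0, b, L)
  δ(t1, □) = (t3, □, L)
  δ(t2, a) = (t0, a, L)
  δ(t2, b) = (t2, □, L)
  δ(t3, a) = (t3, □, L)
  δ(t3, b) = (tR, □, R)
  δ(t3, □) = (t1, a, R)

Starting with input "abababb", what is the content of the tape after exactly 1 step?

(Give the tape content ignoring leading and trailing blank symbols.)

Execution trace:
Initial: [t0]abababb
Step 1: δ(t0, a) = (t2, a, L) → [t2]□abababb

No transition is defined for δ(t2, □). By convention the machine halts and rejects.

After 1 step, the tape (ignoring leading/trailing blanks) is: abababb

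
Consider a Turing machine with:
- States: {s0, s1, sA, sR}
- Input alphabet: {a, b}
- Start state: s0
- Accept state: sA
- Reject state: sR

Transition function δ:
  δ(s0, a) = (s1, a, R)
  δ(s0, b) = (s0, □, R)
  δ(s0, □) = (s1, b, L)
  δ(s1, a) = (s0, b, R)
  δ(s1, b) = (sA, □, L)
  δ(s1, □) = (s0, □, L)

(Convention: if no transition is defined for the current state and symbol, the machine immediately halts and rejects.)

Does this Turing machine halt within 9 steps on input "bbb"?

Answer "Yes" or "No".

Execution trace:
Initial: [s0]bbb
Step 1: δ(s0, b) = (s0, □, R) → □[s0]bb
Step 2: δ(s0, b) = (s0, □, R) → □□[s0]b
Step 3: δ(s0, b) = (s0, □, R) → □□□[s0]□
Step 4: δ(s0, □) = (s1, b, L) → □□[s1]□b
Step 5: δ(s1, □) = (s0, □, L) → □[s0]□□b
Step 6: δ(s0, □) = (s1, b, L) → [s1]□b□b
Step 7: δ(s1, □) = (s0, □, L) → [s0]□□b□b
Step 8: δ(s0, □) = (s1, b, L) → [s1]□b□b□b
Step 9: δ(s1, □) = (s0, □, L) → [s0]□□b□b□b

The machine has not reached a halting state after 9 steps.
The machine did not halt within the 9-step bound.

Answer: No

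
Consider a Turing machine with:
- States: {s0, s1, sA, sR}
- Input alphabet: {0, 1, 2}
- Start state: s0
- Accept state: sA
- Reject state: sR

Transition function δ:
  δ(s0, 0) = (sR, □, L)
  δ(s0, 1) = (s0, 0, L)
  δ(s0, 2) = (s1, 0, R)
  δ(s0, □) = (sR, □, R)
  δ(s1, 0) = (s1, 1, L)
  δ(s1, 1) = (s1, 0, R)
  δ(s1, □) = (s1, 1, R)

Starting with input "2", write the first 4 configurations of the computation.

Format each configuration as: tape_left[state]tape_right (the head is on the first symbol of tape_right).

Transitions applied:
Step 1: δ(s0, 2) = (s1, 0, R)
Step 2: δ(s1, □) = (s1, 1, R)
Step 3: δ(s1, □) = (s1, 1, R)

The first 4 configurations are:
[s0]2 ⊢ 0[s1]□ ⊢ 01[s1]□ ⊢ 011[s1]□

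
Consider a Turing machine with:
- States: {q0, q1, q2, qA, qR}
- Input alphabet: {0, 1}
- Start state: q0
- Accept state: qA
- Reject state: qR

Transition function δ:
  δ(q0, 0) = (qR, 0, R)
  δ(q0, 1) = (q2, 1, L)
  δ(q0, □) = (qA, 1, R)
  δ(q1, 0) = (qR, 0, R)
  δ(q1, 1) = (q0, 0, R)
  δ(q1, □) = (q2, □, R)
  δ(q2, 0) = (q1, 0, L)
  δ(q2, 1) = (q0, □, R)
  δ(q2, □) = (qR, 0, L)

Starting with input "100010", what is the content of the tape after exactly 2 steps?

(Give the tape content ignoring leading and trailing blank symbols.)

Execution trace:
Initial: [q0]100010
Step 1: δ(q0, 1) = (q2, 1, L) → [q2]□100010
Step 2: δ(q2, □) = (qR, 0, L) → [qR]□0100010

The machine reaches the reject state qR and halts.

After 2 steps, the tape (ignoring leading/trailing blanks) is: 0100010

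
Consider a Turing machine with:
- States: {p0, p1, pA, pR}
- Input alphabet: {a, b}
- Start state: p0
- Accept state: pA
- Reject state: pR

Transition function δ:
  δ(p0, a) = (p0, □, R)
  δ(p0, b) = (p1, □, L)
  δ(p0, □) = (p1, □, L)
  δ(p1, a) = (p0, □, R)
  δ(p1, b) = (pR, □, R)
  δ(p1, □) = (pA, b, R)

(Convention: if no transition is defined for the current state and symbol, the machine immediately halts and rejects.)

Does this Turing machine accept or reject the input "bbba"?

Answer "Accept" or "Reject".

Execution trace:
Initial: [p0]bbba
Step 1: δ(p0, b) = (p1, □, L) → [p1]□□bba
Step 2: δ(p1, □) = (pA, b, R) → b[pA]□bba

The machine reaches the accept state pA and halts.

Answer: Accept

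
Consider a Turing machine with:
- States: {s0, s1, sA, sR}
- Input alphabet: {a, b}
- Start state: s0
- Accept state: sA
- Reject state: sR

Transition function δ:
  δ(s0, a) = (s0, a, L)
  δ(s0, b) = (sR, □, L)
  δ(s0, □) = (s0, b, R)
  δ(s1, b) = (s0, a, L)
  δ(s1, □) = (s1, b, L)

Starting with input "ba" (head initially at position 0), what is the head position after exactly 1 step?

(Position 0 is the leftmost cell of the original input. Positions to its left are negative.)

Execution trace (head position shown):
Step 0: [s0]ba  (head at position 0)
Step 1: move left → [sR]□□a  (head at position -1)

After 1 step, the head is at position -1.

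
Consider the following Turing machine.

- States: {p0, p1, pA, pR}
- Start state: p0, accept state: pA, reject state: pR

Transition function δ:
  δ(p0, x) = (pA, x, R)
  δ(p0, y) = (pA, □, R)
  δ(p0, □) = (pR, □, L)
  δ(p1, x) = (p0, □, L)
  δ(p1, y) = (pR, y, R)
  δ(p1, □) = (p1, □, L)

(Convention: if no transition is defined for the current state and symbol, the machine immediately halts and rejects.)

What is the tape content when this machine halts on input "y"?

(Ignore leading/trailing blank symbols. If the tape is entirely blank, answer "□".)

Execution trace:
Initial: [p0]y
Step 1: δ(p0, y) = (pA, □, R) → □[pA]□

The machine reaches the accept state pA and halts.

Final tape (ignoring leading/trailing blanks): □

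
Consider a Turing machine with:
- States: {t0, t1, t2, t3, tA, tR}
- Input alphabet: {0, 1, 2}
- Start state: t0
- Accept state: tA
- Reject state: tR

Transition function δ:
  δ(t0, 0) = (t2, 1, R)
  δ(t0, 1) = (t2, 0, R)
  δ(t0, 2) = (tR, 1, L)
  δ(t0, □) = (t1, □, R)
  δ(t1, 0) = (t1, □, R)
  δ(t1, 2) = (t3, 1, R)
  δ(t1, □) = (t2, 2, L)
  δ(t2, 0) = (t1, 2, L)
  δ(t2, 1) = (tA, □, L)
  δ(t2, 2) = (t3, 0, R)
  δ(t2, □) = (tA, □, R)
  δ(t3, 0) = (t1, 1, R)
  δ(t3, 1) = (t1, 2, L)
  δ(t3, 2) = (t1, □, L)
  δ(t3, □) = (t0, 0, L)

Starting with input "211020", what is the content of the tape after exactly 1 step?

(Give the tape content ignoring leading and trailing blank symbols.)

Execution trace:
Initial: [t0]211020
Step 1: δ(t0, 2) = (tR, 1, L) → [tR]□111020

The machine reaches the reject state tR and halts.

After 1 step, the tape (ignoring leading/trailing blanks) is: 111020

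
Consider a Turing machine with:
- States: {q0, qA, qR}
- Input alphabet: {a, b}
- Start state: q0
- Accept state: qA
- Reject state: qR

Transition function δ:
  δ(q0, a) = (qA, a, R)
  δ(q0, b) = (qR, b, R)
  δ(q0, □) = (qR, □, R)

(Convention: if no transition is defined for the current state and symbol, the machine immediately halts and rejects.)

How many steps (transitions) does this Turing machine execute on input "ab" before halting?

Execution trace:
Initial: [q0]ab
Step 1: δ(q0, a) = (qA, a, R) → a[qA]b

The machine reaches the accept state qA and halts.

The machine executed 1 step before halting.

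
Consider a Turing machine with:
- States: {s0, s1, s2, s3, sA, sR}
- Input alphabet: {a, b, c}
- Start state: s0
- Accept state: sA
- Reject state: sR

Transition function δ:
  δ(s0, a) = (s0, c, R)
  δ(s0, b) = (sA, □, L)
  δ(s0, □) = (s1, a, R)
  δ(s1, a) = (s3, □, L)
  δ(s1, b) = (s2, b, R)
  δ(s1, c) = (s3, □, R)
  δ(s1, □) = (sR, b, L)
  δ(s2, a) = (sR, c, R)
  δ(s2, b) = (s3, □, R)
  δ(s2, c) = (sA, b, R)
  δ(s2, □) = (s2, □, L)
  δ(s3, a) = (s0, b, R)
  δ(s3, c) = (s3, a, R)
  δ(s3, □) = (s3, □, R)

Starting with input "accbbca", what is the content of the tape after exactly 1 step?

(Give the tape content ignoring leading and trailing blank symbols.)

Execution trace:
Initial: [s0]accbbca
Step 1: δ(s0, a) = (s0, c, R) → c[s0]ccbbca

No transition is defined for δ(s0, c). By convention the machine halts and rejects.

After 1 step, the tape (ignoring leading/trailing blanks) is: cccbbca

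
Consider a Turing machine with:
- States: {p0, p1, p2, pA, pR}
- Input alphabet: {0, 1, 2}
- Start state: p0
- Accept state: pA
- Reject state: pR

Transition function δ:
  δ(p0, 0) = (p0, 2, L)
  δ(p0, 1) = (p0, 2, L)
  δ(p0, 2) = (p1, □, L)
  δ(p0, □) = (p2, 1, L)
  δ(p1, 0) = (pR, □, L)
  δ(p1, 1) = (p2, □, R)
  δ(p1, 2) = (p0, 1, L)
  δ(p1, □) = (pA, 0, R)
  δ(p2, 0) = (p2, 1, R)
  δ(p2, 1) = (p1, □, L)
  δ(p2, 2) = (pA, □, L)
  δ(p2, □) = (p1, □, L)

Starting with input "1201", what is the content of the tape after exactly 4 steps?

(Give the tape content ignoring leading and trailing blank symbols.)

Execution trace:
Initial: [p0]1201
Step 1: δ(p0, 1) = (p0, 2, L) → [p0]□2201
Step 2: δ(p0, □) = (p2, 1, L) → [p2]□12201
Step 3: δ(p2, □) = (p1, □, L) → [p1]□□12201
Step 4: δ(p1, □) = (pA, 0, R) → 0[pA]□12201

The machine reaches the accept state pA and halts.

After 4 steps, the tape (ignoring leading/trailing blanks) is: 0□12201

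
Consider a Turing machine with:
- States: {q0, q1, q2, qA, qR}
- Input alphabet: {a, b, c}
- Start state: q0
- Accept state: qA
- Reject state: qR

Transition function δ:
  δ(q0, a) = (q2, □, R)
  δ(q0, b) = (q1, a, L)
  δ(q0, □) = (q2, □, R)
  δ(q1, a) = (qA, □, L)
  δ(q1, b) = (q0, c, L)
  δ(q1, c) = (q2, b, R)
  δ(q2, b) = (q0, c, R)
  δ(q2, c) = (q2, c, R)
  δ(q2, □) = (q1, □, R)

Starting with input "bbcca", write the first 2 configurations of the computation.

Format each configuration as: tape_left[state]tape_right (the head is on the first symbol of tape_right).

Transitions applied:
Step 1: δ(q0, b) = (q1, a, L)

The first 2 configurations are:
[q0]bbcca ⊢ [q1]□abcca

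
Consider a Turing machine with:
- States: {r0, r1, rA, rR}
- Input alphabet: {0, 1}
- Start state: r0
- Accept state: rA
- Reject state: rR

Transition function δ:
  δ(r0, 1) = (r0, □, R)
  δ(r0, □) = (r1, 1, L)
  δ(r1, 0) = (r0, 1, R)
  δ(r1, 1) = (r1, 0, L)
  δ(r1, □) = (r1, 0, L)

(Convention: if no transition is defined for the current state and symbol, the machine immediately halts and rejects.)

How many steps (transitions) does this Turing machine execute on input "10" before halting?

Execution trace:
Initial: [r0]10
Step 1: δ(r0, 1) = (r0, □, R) → □[r0]0

No transition is defined for δ(r0, 0). By convention the machine halts and rejects.

The machine executed 1 step before halting.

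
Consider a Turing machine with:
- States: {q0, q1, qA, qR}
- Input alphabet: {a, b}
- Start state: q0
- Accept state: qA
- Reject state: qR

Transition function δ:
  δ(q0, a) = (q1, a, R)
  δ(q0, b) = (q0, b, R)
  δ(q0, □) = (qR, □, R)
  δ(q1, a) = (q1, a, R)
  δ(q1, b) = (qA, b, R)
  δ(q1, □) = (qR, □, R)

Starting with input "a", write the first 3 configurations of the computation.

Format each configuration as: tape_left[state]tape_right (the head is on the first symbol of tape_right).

Transitions applied:
Step 1: δ(q0, a) = (q1, a, R)
Step 2: δ(q1, □) = (qR, □, R)

The first 3 configurations are:
[q0]a ⊢ a[q1]□ ⊢ a□[qR]□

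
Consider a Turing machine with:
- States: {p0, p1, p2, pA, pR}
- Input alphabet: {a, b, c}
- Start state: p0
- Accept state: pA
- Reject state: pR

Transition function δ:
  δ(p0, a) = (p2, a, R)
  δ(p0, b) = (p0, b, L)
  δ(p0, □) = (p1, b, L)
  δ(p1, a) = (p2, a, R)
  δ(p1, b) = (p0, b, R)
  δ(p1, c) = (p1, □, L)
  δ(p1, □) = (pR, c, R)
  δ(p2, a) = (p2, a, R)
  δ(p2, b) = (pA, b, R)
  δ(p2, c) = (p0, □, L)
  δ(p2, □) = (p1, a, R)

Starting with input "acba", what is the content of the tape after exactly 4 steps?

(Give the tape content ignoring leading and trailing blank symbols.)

Execution trace:
Initial: [p0]acba
Step 1: δ(p0, a) = (p2, a, R) → a[p2]cba
Step 2: δ(p2, c) = (p0, □, L) → [p0]a□ba
Step 3: δ(p0, a) = (p2, a, R) → a[p2]□ba
Step 4: δ(p2, □) = (p1, a, R) → aa[p1]ba

After 4 steps, the tape (ignoring leading/trailing blanks) is: aaba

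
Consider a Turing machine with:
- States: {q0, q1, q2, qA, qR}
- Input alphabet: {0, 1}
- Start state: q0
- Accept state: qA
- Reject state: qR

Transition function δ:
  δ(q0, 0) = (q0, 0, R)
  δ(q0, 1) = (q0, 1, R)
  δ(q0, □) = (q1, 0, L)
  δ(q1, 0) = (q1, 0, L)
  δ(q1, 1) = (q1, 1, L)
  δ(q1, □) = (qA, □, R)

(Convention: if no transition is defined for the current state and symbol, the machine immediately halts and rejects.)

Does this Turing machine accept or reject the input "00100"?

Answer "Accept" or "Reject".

Execution trace:
Initial: [q0]00100
Step 1: δ(q0, 0) = (q0, 0, R) → 0[q0]0100
Step 2: δ(q0, 0) = (q0, 0, R) → 00[q0]100
Step 3: δ(q0, 1) = (q0, 1, R) → 001[q0]00
Step 4: δ(q0, 0) = (q0, 0, R) → 0010[q0]0
Step 5: δ(q0, 0) = (q0, 0, R) → 00100[q0]□
Step 6: δ(q0, □) = (q1, 0, L) → 0010[q1]00
Step 7: δ(q1, 0) = (q1, 0, L) → 001[q1]000
Step 8: δ(q1, 0) = (q1, 0, L) → 00[q1]1000
Step 9: δ(q1, 1) = (q1, 1, L) → 0[q1]01000
Step 10: δ(q1, 0) = (q1, 0, L) → [q1]001000
Step 11: δ(q1, 0) = (q1, 0, L) → [q1]□001000
Step 12: δ(q1, □) = (qA, □, R) → □[qA]001000

The machine reaches the accept state qA and halts.

Answer: Accept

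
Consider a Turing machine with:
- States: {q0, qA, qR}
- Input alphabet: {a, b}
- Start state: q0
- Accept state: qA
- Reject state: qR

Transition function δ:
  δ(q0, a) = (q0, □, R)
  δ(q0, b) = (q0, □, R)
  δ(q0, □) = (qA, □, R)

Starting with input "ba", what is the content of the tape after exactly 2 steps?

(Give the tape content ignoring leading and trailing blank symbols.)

Execution trace:
Initial: [q0]ba
Step 1: δ(q0, b) = (q0, □, R) → □[q0]a
Step 2: δ(q0, a) = (q0, □, R) → □□[q0]□

After 2 steps, the tape (ignoring leading/trailing blanks) is: □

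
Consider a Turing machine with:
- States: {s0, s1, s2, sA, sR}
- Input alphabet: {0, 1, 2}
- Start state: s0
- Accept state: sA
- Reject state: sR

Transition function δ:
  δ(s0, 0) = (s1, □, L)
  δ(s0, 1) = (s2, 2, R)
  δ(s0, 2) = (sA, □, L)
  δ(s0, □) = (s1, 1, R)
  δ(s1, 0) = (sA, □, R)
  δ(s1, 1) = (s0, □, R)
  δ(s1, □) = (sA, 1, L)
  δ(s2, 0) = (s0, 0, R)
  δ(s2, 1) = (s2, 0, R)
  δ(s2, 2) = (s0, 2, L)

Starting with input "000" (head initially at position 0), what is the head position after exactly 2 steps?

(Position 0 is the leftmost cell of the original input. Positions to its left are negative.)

Execution trace (head position shown):
Step 0: [s0]000  (head at position 0)
Step 1: move left → [s1]□□00  (head at position -1)
Step 2: move left → [sA]□1□00  (head at position -2)

After 2 steps, the head is at position -2.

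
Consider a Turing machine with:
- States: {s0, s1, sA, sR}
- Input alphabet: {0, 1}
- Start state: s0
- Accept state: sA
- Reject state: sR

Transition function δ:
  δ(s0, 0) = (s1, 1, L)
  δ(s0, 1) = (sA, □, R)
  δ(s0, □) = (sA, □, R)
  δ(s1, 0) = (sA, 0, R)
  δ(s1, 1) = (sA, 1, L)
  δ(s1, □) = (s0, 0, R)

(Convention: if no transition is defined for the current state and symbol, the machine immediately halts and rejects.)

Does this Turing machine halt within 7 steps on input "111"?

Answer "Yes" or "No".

Execution trace:
Initial: [s0]111
Step 1: δ(s0, 1) = (sA, □, R) → □[sA]11

The machine reaches the accept state sA and halts.
The machine halted after 1 step (within the 7-step bound).

Answer: Yes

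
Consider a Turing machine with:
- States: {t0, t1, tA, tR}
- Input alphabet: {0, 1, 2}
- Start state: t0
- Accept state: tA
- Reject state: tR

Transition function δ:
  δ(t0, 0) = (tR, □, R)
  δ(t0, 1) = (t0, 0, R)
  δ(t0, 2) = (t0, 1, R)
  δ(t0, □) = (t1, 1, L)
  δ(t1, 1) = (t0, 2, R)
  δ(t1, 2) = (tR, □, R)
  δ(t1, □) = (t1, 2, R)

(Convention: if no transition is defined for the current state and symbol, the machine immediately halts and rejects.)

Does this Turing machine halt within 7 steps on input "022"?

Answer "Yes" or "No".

Execution trace:
Initial: [t0]022
Step 1: δ(t0, 0) = (tR, □, R) → □[tR]22

The machine reaches the reject state tR and halts.
The machine halted after 1 step (within the 7-step bound).

Answer: Yes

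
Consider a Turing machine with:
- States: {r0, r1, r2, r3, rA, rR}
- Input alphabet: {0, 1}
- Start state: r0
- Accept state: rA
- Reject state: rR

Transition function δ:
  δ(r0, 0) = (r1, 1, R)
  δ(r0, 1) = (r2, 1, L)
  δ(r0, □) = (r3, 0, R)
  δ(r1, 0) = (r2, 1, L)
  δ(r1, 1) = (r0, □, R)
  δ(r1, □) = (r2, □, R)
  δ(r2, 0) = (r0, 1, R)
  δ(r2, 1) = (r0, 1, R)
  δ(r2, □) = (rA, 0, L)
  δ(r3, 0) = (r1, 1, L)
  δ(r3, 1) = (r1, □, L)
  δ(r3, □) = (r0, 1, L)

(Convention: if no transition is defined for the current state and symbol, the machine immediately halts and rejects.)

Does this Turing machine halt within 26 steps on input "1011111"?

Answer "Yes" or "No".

Execution trace:
Initial: [r0]1011111
Step 1: δ(r0, 1) = (r2, 1, L) → [r2]□1011111
Step 2: δ(r2, □) = (rA, 0, L) → [rA]□01011111

The machine reaches the accept state rA and halts.
The machine halted after 2 steps (within the 26-step bound).

Answer: Yes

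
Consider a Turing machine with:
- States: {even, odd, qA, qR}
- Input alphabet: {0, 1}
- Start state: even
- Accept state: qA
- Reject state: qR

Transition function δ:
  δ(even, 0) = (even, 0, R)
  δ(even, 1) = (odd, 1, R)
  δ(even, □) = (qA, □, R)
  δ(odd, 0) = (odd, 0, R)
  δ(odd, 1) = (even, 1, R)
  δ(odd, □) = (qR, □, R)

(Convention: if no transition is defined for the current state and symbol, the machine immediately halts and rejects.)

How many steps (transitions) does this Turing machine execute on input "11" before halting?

Execution trace:
Initial: [even]11
Step 1: δ(even, 1) = (odd, 1, R) → 1[odd]1
Step 2: δ(odd, 1) = (even, 1, R) → 11[even]□
Step 3: δ(even, □) = (qA, □, R) → 11□[qA]□

The machine reaches the accept state qA and halts.

The machine executed 3 steps before halting.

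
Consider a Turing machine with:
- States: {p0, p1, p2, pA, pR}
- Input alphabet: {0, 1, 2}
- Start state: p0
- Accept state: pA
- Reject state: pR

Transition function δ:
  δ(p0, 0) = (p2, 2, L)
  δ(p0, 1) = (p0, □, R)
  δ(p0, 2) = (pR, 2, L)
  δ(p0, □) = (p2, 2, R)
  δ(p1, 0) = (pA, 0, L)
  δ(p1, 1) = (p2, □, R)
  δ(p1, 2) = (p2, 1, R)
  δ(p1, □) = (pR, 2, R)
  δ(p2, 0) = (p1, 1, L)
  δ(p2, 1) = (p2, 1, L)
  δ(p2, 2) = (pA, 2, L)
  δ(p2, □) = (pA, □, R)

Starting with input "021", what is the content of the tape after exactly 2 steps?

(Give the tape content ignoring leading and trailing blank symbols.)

Execution trace:
Initial: [p0]021
Step 1: δ(p0, 0) = (p2, 2, L) → [p2]□221
Step 2: δ(p2, □) = (pA, □, R) → □[pA]221

The machine reaches the accept state pA and halts.

After 2 steps, the tape (ignoring leading/trailing blanks) is: 221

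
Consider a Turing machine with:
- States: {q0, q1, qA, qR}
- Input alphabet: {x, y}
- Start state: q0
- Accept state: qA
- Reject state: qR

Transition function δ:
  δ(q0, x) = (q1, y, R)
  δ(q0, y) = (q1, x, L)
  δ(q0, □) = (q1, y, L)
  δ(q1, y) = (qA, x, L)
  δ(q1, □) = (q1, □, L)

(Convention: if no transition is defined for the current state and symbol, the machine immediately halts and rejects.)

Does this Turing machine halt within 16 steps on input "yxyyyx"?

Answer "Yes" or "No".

Execution trace:
Initial: [q0]yxyyyx
Step 1: δ(q0, y) = (q1, x, L) → [q1]□xxyyyx
Step 2: δ(q1, □) = (q1, □, L) → [q1]□□xxyyyx
Step 3: δ(q1, □) = (q1, □, L) → [q1]□□□xxyyyx
Step 4: δ(q1, □) = (q1, □, L) → [q1]□□□□xxyyyx
Step 5: δ(q1, □) = (q1, □, L) → [q1]□□□□□xxyyyx
Step 6: δ(q1, □) = (q1, □, L) → [q1]□□□□□□xxyyyx
Step 7: δ(q1, □) = (q1, □, L) → [q1]□□□□□□□xxyyyx
Step 8: δ(q1, □) = (q1, □, L) → [q1]□□□□□□□□xxyyyx
Step 9: δ(q1, □) = (q1, □, L) → [q1]□□□□□□□□□xxyyyx
Step 10: δ(q1, □) = (q1, □, L) → [q1]□□□□□□□□□□xxyyyx
Step 11: δ(q1, □) = (q1, □, L) → [q1]□□□□□□□□□□□xxyyyx
Step 12: δ(q1, □) = (q1, □, L) → [q1]□□□□□□□□□□□□xxyyyx
Step 13: δ(q1, □) = (q1, □, L) → [q1]□□□□□□□□□□□□□xxyyyx
Step 14: δ(q1, □) = (q1, □, L) → [q1]□□□□□□□□□□□□□□xxyyyx
Step 15: δ(q1, □) = (q1, □, L) → [q1]□□□□□□□□□□□□□□□xxyyyx
Step 16: δ(q1, □) = (q1, □, L) → [q1]□□□□□□□□□□□□□□□□xxyyyx

The machine has not reached a halting state after 16 steps.
The machine did not halt within the 16-step bound.

Answer: No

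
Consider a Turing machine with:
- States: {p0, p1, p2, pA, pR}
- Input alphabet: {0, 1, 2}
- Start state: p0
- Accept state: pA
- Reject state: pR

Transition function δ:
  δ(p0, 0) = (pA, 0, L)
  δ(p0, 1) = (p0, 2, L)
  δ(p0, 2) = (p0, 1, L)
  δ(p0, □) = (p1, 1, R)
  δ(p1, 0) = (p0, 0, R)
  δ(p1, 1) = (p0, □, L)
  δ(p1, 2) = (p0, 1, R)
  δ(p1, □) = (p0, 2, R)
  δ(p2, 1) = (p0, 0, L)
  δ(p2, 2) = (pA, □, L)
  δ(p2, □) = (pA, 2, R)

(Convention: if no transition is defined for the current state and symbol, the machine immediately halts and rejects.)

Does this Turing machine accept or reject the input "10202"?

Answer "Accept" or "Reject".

Execution trace:
Initial: [p0]10202
Step 1: δ(p0, 1) = (p0, 2, L) → [p0]□20202
Step 2: δ(p0, □) = (p1, 1, R) → 1[p1]20202
Step 3: δ(p1, 2) = (p0, 1, R) → 11[p0]0202
Step 4: δ(p0, 0) = (pA, 0, L) → 1[pA]10202

The machine reaches the accept state pA and halts.

Answer: Accept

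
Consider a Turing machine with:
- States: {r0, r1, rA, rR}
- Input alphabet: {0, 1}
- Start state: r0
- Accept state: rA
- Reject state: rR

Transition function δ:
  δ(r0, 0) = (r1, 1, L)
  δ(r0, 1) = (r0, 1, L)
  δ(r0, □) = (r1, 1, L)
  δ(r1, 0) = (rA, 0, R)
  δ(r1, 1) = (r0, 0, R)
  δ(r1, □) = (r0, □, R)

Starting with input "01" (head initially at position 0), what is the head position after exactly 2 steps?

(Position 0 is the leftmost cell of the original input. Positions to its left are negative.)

Execution trace (head position shown):
Step 0: [r0]01  (head at position 0)
Step 1: move left → [r1]□11  (head at position -1)
Step 2: move right → □[r0]11  (head at position 0)

After 2 steps, the head is at position 0.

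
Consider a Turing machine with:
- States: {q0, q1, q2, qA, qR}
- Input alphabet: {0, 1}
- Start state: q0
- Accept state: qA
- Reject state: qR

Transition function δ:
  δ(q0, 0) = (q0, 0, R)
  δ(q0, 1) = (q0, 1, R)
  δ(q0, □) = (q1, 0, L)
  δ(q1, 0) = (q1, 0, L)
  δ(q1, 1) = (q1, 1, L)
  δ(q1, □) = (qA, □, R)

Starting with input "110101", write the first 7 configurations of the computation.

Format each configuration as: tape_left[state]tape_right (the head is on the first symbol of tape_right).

Transitions applied:
Step 1: δ(q0, 1) = (q0, 1, R)
Step 2: δ(q0, 1) = (q0, 1, R)
Step 3: δ(q0, 0) = (q0, 0, R)
Step 4: δ(q0, 1) = (q0, 1, R)
Step 5: δ(q0, 0) = (q0, 0, R)
Step 6: δ(q0, 1) = (q0, 1, R)

The first 7 configurations are:
[q0]110101 ⊢ 1[q0]10101 ⊢ 11[q0]0101 ⊢ 110[q0]101 ⊢ 1101[q0]01 ⊢ 11010[q0]1 ⊢ 110101[q0]□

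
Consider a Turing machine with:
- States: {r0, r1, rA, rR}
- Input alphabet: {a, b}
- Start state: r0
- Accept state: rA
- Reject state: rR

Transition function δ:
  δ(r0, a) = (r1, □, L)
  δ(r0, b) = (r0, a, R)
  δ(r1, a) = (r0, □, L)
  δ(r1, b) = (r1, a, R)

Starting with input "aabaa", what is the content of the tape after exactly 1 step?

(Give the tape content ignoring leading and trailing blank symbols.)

Execution trace:
Initial: [r0]aabaa
Step 1: δ(r0, a) = (r1, □, L) → [r1]□□abaa

No transition is defined for δ(r1, □). By convention the machine halts and rejects.

After 1 step, the tape (ignoring leading/trailing blanks) is: abaa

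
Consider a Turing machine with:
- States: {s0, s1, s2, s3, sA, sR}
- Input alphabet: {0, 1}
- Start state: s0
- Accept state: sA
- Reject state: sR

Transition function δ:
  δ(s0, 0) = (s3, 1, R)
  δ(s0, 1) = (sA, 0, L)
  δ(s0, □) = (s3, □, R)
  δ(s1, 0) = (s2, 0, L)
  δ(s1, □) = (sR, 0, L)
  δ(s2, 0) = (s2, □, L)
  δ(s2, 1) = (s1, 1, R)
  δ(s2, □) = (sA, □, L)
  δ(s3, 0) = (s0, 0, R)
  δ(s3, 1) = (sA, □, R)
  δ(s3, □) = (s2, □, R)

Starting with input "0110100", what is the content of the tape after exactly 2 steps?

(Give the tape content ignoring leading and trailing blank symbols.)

Execution trace:
Initial: [s0]0110100
Step 1: δ(s0, 0) = (s3, 1, R) → 1[s3]110100
Step 2: δ(s3, 1) = (sA, □, R) → 1□[sA]10100

The machine reaches the accept state sA and halts.

After 2 steps, the tape (ignoring leading/trailing blanks) is: 1□10100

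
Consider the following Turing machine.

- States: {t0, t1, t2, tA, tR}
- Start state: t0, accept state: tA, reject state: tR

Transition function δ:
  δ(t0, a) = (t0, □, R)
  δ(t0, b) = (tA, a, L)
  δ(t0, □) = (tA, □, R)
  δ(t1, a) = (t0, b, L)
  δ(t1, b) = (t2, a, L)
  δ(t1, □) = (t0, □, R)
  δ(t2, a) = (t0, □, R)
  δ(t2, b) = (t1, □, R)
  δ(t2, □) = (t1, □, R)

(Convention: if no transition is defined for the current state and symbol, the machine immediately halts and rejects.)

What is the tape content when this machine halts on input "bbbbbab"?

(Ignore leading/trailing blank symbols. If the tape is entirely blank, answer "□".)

Execution trace:
Initial: [t0]bbbbbab
Step 1: δ(t0, b) = (tA, a, L) → [tA]□abbbbab

The machine reaches the accept state tA and halts.

Final tape (ignoring leading/trailing blanks): abbbbab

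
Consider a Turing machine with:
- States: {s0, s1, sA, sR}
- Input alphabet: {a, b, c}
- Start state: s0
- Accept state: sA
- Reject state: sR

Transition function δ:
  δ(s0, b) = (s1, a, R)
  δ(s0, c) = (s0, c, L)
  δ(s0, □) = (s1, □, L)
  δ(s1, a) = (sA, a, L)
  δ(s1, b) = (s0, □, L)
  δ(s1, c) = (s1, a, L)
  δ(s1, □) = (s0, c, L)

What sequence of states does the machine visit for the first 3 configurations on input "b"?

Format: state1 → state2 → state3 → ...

Execution trace:
Initial: [s0]b
Step 1: δ(s0, b) = (s1, a, R) → a[s1]□
Step 2: δ(s1, □) = (s0, c, L) → [s0]ac

No transition is defined for δ(s0, a). By convention the machine halts and rejects.

State sequence: s0 → s1 → s0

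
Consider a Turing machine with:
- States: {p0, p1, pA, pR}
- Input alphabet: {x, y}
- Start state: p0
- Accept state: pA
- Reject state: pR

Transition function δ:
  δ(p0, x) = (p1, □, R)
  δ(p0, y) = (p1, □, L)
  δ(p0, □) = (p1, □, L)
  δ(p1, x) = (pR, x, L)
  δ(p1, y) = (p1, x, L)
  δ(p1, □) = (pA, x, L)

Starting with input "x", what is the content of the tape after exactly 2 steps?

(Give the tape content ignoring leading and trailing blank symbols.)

Execution trace:
Initial: [p0]x
Step 1: δ(p0, x) = (p1, □, R) → □[p1]□
Step 2: δ(p1, □) = (pA, x, L) → [pA]□x

The machine reaches the accept state pA and halts.

After 2 steps, the tape (ignoring leading/trailing blanks) is: x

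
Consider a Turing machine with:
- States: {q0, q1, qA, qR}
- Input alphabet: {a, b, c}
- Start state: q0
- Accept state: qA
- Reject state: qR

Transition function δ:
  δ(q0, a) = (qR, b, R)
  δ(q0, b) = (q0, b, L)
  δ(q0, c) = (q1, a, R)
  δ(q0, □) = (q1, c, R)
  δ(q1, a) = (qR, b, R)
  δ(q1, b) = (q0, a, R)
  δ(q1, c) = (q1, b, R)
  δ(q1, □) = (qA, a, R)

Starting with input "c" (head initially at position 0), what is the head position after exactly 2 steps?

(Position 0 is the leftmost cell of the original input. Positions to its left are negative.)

Execution trace (head position shown):
Step 0: [q0]c  (head at position 0)
Step 1: move right → a[q1]□  (head at position 1)
Step 2: move right → aa[qA]□  (head at position 2)

After 2 steps, the head is at position 2.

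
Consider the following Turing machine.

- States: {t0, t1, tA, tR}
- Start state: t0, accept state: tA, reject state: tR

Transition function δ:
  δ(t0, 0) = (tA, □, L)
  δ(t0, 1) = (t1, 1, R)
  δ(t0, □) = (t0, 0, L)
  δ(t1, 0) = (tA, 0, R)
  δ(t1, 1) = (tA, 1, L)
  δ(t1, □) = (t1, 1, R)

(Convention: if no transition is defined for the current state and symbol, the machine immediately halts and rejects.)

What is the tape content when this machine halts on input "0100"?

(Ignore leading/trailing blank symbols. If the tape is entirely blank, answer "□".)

Execution trace:
Initial: [t0]0100
Step 1: δ(t0, 0) = (tA, □, L) → [tA]□□100

The machine reaches the accept state tA and halts.

Final tape (ignoring leading/trailing blanks): 100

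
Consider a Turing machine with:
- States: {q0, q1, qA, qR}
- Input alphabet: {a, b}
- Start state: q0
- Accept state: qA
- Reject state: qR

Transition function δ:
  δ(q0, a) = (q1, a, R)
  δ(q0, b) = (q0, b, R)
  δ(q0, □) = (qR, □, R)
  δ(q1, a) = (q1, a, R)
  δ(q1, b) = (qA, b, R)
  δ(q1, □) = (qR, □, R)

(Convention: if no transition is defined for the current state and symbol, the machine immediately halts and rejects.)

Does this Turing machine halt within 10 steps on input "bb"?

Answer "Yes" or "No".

Execution trace:
Initial: [q0]bb
Step 1: δ(q0, b) = (q0, b, R) → b[q0]b
Step 2: δ(q0, b) = (q0, b, R) → bb[q0]□
Step 3: δ(q0, □) = (qR, □, R) → bb□[qR]□

The machine reaches the reject state qR and halts.
The machine halted after 3 steps (within the 10-step bound).

Answer: Yes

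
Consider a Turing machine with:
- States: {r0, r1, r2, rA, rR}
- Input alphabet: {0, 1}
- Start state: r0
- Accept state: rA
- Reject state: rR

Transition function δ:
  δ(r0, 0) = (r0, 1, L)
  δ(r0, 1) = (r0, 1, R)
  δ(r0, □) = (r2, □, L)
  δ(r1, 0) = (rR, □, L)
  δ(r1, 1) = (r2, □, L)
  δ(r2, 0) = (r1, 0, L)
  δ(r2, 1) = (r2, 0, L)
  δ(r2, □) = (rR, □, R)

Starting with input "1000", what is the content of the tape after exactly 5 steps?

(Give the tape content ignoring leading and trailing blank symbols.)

Execution trace:
Initial: [r0]1000
Step 1: δ(r0, 1) = (r0, 1, R) → 1[r0]000
Step 2: δ(r0, 0) = (r0, 1, L) → [r0]1100
Step 3: δ(r0, 1) = (r0, 1, R) → 1[r0]100
Step 4: δ(r0, 1) = (r0, 1, R) → 11[r0]00
Step 5: δ(r0, 0) = (r0, 1, L) → 1[r0]110

After 5 steps, the tape (ignoring leading/trailing blanks) is: 1110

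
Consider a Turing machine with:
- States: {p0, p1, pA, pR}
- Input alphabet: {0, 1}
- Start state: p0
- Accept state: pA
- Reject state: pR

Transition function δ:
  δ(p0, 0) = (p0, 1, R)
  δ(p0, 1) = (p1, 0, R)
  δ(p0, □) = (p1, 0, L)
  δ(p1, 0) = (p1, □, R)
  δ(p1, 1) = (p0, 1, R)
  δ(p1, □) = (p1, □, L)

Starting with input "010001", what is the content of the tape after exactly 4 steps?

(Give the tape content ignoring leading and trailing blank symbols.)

Execution trace:
Initial: [p0]010001
Step 1: δ(p0, 0) = (p0, 1, R) → 1[p0]10001
Step 2: δ(p0, 1) = (p1, 0, R) → 10[p1]0001
Step 3: δ(p1, 0) = (p1, □, R) → 10□[p1]001
Step 4: δ(p1, 0) = (p1, □, R) → 10□□[p1]01

After 4 steps, the tape (ignoring leading/trailing blanks) is: 10□□01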